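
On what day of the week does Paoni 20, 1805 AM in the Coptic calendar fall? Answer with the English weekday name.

Monday

This is JDN 2484230 (27 June 2089 Gregorian).
2484230 ≡ 0 (mod 7); counting from Monday = 0 gives Monday.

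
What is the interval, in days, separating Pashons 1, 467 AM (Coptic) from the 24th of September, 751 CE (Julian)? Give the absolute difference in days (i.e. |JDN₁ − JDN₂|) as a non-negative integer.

151

JDN of the first date = 1995476.
JDN of the second date = 1995627.
|1995627 − 1995476| = 151.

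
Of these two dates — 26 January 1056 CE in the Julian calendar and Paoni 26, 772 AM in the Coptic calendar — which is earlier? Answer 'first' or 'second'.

First date → JDN 2106787; second date → JDN 2106933.
JDN 2106787 < JDN 2106933, so the first date is earlier.

first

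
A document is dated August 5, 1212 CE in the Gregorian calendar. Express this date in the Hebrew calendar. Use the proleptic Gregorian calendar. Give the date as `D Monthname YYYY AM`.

Julian Day Number of the source date = 2163951.
Converting JDN 2163951 to the Hebrew calendar gives 28 Av 4972 AM.

28 Av 4972 AM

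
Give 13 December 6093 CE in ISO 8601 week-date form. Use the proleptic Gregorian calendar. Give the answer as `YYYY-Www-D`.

The weekday is Sunday (ISO weekday 7).
That Sunday belongs to ISO week 50 of ISO year 6093.

6093-W50-7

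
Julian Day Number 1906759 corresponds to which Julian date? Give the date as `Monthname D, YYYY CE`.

June 3, 508 CE

The proleptic Gregorian equivalent of JDN 1906759 is 5 June 508.
In the Julian calendar that day is June 3, 508 CE.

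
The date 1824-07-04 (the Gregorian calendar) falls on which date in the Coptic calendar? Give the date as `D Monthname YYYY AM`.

Both dates share Julian Day Number 2387447; in the Coptic calendar that is 28 Paoni 1540 AM.

28 Paoni 1540 AM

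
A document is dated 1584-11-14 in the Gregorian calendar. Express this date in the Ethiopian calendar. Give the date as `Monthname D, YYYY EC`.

Hidar 8, 1577 EC

Julian Day Number of the source date = 2299922.
Converting JDN 2299922 to the Ethiopian calendar gives 8 Hidar 1577 EC.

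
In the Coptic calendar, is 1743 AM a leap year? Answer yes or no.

yes

1743 mod 4 = 3; in the Coptic calendar a year is leap when year mod 4 = 3, so it is a leap year.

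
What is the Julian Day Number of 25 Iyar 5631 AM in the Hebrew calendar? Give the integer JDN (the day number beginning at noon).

In the Gregorian calendar the same day is 16 May 1871.
JDN 2299161 is 15 October 1582 CE (Gregorian); the target day is +105403 days from there, so JDN = 2404564.

2404564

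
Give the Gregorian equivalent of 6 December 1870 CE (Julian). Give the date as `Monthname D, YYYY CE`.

For dates in this range the Gregorian date is 12 days ahead of the Julian.
6 December 1870 Julian + 12 days → 18 December 1870 Gregorian.

December 18, 1870 CE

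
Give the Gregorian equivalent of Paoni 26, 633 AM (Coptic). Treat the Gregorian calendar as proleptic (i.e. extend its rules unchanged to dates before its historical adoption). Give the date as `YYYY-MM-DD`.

Both dates share Julian Day Number 2056163; in the Gregorian calendar that is 25 June 917 CE.

0917-06-25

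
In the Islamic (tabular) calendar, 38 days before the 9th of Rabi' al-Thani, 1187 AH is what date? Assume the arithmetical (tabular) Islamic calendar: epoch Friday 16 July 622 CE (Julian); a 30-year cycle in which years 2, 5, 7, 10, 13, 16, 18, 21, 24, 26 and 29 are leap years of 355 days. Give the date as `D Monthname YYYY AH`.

Counting 38 days back from JDN 2368816 reaches JDN 2368778, which is 1 Rabi' al-Awwal 1187 AH.

1 Rabi' al-Awwal 1187 AH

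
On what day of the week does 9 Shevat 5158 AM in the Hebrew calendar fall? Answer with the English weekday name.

In the proleptic Gregorian calendar this is 4 February 1398 (JDN 2231704).
Since JDN mod 7 = 6 (0 = Monday), the day is Sunday.

Sunday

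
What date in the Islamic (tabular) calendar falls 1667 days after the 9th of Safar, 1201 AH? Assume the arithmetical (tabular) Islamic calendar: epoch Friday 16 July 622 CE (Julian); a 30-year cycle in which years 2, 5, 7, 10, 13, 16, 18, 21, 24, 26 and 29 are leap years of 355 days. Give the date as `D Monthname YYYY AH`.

Counting 1667 days forward from JDN 2373718 reaches JDN 2375385, which is 23 Shawwal 1205 AH.

23 Shawwal 1205 AH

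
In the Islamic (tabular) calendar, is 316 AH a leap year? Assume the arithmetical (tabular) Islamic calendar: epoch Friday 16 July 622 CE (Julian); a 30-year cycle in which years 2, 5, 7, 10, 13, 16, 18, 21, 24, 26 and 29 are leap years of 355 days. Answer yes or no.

yes

Year 316 AH is year 16 of its 30-year cycle; leap positions are 2, 5, 7, 10, 13, 16, 18, 21, 24, 26, 29, so it is a leap year (355 days).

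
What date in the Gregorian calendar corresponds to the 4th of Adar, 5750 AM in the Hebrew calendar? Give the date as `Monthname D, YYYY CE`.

Julian Day Number of the source date = 2447952.
Converting JDN 2447952 to the Gregorian calendar gives 1 March 1990 CE.

March 1, 1990 CE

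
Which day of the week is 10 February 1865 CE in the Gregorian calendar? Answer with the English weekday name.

JDN 2402278 mod 7 = 4, and JDN 0 was a Monday, so this is a Friday.

Friday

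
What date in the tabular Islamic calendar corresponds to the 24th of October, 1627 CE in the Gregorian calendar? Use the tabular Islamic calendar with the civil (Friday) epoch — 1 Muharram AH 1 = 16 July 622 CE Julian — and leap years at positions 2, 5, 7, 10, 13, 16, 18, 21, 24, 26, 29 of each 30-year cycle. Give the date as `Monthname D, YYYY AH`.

Safar 13, 1037 AH

Julian Day Number of the source date = 2315606.
Converting JDN 2315606 to the tabular Islamic calendar gives 13 Safar 1037 AH.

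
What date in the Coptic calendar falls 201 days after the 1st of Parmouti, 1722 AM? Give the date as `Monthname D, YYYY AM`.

Counting 201 days forward from JDN 2453835 reaches JDN 2454036, which is Paopi 17, 1723 AM.

Paopi 17, 1723 AM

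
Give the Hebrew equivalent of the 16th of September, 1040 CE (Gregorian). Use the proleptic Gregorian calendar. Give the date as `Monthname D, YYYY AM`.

Elul 29, 4800 AM

Both dates share Julian Day Number 2101171; in the Hebrew calendar that is 29 Elul 4800 AM.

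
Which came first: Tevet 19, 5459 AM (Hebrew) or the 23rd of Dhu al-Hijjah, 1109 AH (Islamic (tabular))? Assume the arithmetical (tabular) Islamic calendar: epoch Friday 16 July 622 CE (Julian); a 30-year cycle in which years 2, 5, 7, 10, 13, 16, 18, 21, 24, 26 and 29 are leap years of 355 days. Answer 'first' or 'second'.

First date → JDN 2341597; second date → JDN 2341425.
JDN 2341425 < JDN 2341597, so the second date is earlier.

second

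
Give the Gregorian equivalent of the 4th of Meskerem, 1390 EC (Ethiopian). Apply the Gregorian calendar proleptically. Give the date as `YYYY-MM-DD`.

Julian Day Number of the source date = 2231556.
Converting JDN 2231556 to the Gregorian calendar gives 9 September 1397 CE.

1397-09-09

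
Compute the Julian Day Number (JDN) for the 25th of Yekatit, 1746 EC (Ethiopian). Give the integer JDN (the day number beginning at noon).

In the Gregorian calendar the same day is 2 March 1754.
JDN 2400001 is 17 November 1858 CE (Gregorian), MJD 0; the target day is −38245 days from there, so JDN = 2361756.

2361756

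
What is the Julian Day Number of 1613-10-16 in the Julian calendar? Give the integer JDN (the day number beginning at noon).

2310495

Equivalently 26 October 1613 (Gregorian).
JDN 2400001 is 17 November 1858 CE (Gregorian), MJD 0; the target day is −89506 days from there, so JDN = 2310495.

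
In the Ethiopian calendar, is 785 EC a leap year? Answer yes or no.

785 mod 4 = 1; in the Ethiopian calendar a year is leap when year mod 4 = 3, so it is a common year.

no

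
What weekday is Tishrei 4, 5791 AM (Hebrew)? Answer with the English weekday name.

Tuesday

In the Gregorian calendar this is 1 October 2030 (JDN 2462776).
2462776 ≡ 1 (mod 7); counting from Monday = 0 gives Tuesday.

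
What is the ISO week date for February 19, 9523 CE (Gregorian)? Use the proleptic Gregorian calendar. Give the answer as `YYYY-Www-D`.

9523-W08-1

The weekday is Monday (ISO weekday 1).
That Monday belongs to ISO week 8 of ISO year 9523.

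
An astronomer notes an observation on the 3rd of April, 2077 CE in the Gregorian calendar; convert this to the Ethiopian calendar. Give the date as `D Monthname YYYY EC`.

Both dates share Julian Day Number 2479762; in the Ethiopian calendar that is 25 Megabit 2069 EC.

25 Megabit 2069 EC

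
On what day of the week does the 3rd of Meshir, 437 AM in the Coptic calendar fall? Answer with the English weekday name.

This is JDN 1984431 (1 February 721 Gregorian).
Since JDN mod 7 = 1 (0 = Monday), the day is Tuesday.

Tuesday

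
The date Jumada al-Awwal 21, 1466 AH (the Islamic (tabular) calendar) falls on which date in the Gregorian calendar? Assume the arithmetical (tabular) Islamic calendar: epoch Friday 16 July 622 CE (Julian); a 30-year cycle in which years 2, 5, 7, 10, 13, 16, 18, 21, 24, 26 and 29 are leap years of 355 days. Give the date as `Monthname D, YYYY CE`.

April 19, 2044 CE

Both dates share Julian Day Number 2467725; in the Gregorian calendar that is 19 April 2044 CE.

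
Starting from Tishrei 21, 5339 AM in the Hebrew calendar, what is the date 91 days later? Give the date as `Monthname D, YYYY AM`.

Tevet 23, 5339 AM

The starting date is JDN 2297687; 2297687 + 91 = 2297778.
JDN 2297778 corresponds to Tevet 23, 5339 AM.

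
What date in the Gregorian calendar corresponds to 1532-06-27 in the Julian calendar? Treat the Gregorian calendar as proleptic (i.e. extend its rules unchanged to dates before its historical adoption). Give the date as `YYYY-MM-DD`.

The Julian–Gregorian offset here is 10 days (Julian trailing).
27 June 1532 Julian + 10 days → 7 July 1532 Gregorian.

1532-07-07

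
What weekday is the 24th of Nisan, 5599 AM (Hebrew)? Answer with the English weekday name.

Monday

Equivalently 8 April 1839 Gregorian, JDN 2392838.
2392838 ≡ 0 (mod 7); counting from Monday = 0 gives Monday.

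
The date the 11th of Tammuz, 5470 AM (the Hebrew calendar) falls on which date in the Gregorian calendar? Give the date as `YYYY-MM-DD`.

1710-07-09

Julian Day Number of the source date = 2345814.
Converting JDN 2345814 to the Gregorian calendar gives 9 July 1710 CE.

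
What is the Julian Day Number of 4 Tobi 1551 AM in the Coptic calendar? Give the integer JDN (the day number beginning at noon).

2391290

Equivalently 11 January 1835 (Gregorian).
JDN 2299161 is 15 October 1582 CE (Gregorian); the target day is +92129 days from there, so JDN = 2391290.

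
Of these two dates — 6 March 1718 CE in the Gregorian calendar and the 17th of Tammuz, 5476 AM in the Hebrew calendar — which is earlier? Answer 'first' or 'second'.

The two dates have Julian Day Numbers 2348611 and 2348004 respectively.
Since 2348004 < 2348611, the second date comes first.

second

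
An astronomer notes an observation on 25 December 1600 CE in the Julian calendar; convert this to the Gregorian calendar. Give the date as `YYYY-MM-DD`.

At this point the Julian calendar is 10 days behind the Gregorian.
25 December 1600 Julian + 10 days → 4 January 1601 Gregorian.

1601-01-04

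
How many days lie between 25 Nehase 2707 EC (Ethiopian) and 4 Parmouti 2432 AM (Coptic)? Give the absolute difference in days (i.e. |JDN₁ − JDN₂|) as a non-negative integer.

First date → JDN 2712941; second date → JDN 2713166.
The interval is |2712941 − 2713166| = 225 days.

225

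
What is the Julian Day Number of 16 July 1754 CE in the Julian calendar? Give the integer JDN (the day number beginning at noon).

2361903

Equivalently 27 July 1754 (Gregorian).
JDN 2400001 is 17 November 1858 CE (Gregorian), MJD 0; the target day is −38098 days from there, so JDN = 2361903.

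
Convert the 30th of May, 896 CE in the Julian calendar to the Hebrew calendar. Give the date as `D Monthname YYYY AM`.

15 Sivan 4656 AM

The source date corresponds to 3 June 896 in the proleptic Gregorian calendar (JDN 2048472).
That day falls on 15 Sivan 4656 AM in the Hebrew calendar.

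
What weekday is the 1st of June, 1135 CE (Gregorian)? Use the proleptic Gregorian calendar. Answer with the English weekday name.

Saturday

JDN 2135761 mod 7 = 5, and JDN 0 was a Monday, so this is a Saturday.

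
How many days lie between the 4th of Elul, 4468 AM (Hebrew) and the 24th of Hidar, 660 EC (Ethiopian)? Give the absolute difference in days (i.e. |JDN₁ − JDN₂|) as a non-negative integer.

First date → JDN 1979892; second date → JDN 1965004.
The interval is |1979892 − 1965004| = 14888 days.

14888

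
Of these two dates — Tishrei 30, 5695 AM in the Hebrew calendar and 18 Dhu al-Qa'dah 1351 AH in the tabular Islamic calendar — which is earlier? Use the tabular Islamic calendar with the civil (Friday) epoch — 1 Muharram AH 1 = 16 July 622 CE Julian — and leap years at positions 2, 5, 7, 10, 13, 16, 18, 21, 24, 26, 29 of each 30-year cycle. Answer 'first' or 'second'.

Converting both to JDN: 2427720 vs 2427147; the smaller is the second.

second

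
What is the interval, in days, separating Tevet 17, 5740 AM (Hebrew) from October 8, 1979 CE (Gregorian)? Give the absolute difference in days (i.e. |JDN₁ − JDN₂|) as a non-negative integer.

90

First date → JDN 2444245; second date → JDN 2444155.
The interval is |2444245 − 2444155| = 90 days.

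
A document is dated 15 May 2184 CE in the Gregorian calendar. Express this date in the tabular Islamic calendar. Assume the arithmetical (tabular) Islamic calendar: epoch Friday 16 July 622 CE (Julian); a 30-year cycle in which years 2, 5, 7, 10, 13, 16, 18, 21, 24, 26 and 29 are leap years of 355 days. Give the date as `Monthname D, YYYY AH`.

Shawwal 4, 1610 AH

Both dates share Julian Day Number 2518885; in the tabular Islamic calendar that is 4 Shawwal 1610 AH.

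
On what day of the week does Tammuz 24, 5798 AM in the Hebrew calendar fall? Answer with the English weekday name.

Equivalently 27 July 2038 Gregorian, JDN 2465632.
2465632 ≡ 1 (mod 7); counting from Monday = 0 gives Tuesday.

Tuesday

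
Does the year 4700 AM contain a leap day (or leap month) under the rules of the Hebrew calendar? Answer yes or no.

no

Hebrew year 4700 is year 7 of its 19-year Metonic cycle; leap years are at positions 3, 6, 8, 11, 14, 17, 19, so it is a common year (12 months).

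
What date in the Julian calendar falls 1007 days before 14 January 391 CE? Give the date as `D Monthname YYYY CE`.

The starting date is JDN 1863884; 1863884 − 1007 = 1862877.
JDN 1862877 corresponds to 12 April 388 CE.

12 April 388 CE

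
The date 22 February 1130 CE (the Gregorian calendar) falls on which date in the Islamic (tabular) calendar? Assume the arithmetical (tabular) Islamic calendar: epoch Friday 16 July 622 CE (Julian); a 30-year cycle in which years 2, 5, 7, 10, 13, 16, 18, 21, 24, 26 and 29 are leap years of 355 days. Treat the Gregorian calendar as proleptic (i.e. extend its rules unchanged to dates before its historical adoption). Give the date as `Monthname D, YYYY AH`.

Julian Day Number of the source date = 2133836.
Converting JDN 2133836 to the tabular Islamic calendar gives 4 Rabi' al-Awwal 524 AH.

Rabi' al-Awwal 4, 524 AH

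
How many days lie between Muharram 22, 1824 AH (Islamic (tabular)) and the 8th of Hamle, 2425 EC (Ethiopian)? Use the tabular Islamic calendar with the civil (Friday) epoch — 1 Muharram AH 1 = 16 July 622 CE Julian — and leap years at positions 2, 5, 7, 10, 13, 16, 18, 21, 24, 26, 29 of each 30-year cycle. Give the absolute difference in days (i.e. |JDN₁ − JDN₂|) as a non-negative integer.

15423

First date → JDN 2594471; second date → JDN 2609894.
The interval is |2594471 − 2609894| = 15423 days.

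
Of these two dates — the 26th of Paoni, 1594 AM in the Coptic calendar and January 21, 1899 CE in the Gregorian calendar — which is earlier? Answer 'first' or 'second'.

first

First date → JDN 2407168; second date → JDN 2414676.
JDN 2407168 < JDN 2414676, so the first date is earlier.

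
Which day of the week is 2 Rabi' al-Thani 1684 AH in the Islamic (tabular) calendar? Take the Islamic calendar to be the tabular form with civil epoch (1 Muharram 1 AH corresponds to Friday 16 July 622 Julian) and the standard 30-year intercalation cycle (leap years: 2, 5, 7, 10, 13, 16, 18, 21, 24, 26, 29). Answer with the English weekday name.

Wednesday

This is JDN 2544929 (5 September 2255 Gregorian).
Since JDN mod 7 = 2 (0 = Monday), the day is Wednesday.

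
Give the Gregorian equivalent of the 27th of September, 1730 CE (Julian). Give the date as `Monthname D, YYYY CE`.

October 8, 1730 CE

At this point the Julian calendar is 11 days behind the Gregorian.
27 September 1730 Julian + 11 days → 8 October 1730 Gregorian.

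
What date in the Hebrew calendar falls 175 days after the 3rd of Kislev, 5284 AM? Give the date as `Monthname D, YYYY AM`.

JDN of the 3rd of Kislev, 5284 AM = 2277647.
2277647 + 175 = 2277822.
JDN 2277822 in the Hebrew calendar is Sivan 1, 5284 AM.

Sivan 1, 5284 AM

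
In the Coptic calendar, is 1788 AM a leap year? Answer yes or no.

1788 mod 4 = 0; in the Coptic calendar a year is leap when year mod 4 = 3, so it is a common year.

no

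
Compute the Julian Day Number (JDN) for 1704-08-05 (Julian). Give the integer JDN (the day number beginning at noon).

Equivalently 16 August 1704 (Gregorian).
JDN 2451545 is 1 January 2000 CE (Gregorian); the target day is −107884 days from there, so JDN = 2343661.

2343661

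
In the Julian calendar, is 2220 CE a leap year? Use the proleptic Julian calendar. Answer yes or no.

yes

2220 mod 4 = 0, so it is a leap year in the Julian calendar.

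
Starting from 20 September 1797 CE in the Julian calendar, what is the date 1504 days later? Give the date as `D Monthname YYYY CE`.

2 November 1801 CE

The starting date is JDN 2377675; 2377675 + 1504 = 2379179.
JDN 2379179 corresponds to 2 November 1801 CE.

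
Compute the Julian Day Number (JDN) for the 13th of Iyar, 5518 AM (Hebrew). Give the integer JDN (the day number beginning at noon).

Equivalently 21 May 1758 (Gregorian).
JDN 2400001 is 17 November 1858 CE (Gregorian), MJD 0; the target day is −36704 days from there, so JDN = 2363297.

2363297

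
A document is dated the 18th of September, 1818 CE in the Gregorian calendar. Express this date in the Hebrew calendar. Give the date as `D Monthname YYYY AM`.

Julian Day Number of the source date = 2385331.
Converting JDN 2385331 to the Hebrew calendar gives 17 Elul 5578 AM.

17 Elul 5578 AM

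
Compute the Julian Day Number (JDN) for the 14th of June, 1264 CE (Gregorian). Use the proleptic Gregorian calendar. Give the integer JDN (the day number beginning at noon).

JDN 2451545 is 1 January 2000 CE (Gregorian); the target day is −268653 days from there, so JDN = 2182892.

2182892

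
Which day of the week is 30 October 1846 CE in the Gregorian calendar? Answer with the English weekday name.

Friday

2395600 ≡ 4 (mod 7); counting from Monday = 0 gives Friday.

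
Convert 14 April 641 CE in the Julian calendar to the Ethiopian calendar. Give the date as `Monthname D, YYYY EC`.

Both dates share Julian Day Number 1955287; in the Ethiopian calendar that is 19 Miyazya 633 EC.

Miyazya 19, 633 EC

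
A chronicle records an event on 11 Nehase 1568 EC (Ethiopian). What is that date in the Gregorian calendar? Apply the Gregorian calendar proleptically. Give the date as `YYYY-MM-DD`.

1576-08-14

Julian Day Number of the source date = 2296908.
Converting JDN 2296908 to the Gregorian calendar gives 14 August 1576 CE.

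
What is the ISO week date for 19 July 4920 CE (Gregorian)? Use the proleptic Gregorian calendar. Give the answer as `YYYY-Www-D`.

The weekday is Friday (ISO weekday 5).
That Friday belongs to ISO week 29 of ISO year 4920.

4920-W29-5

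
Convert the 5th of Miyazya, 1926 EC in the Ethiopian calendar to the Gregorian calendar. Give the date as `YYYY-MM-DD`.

1934-04-13

Both dates share Julian Day Number 2427541; in the Gregorian calendar that is 13 April 1934 CE.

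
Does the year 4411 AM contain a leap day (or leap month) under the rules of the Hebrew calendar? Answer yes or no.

yes

Hebrew year 4411 is year 3 of its 19-year Metonic cycle; leap years are at positions 3, 6, 8, 11, 14, 17, 19, so it is a leap year (13 months).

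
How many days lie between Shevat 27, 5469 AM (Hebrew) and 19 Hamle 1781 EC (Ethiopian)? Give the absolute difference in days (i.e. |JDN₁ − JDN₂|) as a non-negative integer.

29387

First date → JDN 2345297; second date → JDN 2374684.
The interval is |2345297 − 2374684| = 29387 days.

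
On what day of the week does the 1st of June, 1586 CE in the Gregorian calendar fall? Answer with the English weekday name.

Since JDN mod 7 = 6 (0 = Monday), the day is Sunday.

Sunday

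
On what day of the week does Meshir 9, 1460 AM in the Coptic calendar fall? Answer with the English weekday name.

Saturday

In the Gregorian calendar this is 15 February 1744 (JDN 2358088).
JDN 2358088 mod 7 = 5, and JDN 0 was a Monday, so this is a Saturday.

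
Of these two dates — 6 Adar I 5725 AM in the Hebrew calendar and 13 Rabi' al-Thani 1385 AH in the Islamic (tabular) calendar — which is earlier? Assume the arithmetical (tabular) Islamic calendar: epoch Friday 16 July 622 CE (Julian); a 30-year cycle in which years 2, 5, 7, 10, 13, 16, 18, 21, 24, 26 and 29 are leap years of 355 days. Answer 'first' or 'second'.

first

The two dates have Julian Day Numbers 2438800 and 2438984 respectively.
Since 2438800 < 2438984, the first date comes first.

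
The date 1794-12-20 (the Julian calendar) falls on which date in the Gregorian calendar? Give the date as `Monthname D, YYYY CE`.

For dates in this range the Gregorian date is 11 days ahead of the Julian.
20 December 1794 Julian + 11 days → 31 December 1794 Gregorian.

December 31, 1794 CE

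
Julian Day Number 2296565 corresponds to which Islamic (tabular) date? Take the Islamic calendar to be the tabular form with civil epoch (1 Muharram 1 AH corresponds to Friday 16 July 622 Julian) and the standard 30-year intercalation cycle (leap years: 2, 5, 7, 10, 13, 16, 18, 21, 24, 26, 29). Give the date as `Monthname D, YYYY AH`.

JDN 2296565 is 6 September 1575 in the proleptic Gregorian calendar.
In the tabular Islamic calendar that day is Jumada al-Awwal 20, 983 AH.

Jumada al-Awwal 20, 983 AH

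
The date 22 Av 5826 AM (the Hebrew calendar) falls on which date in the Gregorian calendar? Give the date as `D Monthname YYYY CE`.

Julian Day Number of the source date = 2475876.
Converting JDN 2475876 to the Gregorian calendar gives 13 August 2066 CE.

13 August 2066 CE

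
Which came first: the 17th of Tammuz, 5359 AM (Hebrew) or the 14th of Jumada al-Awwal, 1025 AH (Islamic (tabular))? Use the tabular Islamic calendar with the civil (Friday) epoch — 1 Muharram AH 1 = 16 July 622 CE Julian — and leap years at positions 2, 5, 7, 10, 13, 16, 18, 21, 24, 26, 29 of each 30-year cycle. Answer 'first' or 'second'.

first

First date → JDN 2305273; second date → JDN 2311442.
JDN 2305273 < JDN 2311442, so the first date is earlier.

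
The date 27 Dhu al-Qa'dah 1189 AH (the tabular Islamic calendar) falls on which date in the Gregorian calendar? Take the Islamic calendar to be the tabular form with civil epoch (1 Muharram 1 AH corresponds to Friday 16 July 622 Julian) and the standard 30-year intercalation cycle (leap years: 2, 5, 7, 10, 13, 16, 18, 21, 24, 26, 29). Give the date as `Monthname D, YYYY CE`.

January 19, 1776 CE

Julian Day Number of the source date = 2369749.
Converting JDN 2369749 to the Gregorian calendar gives 19 January 1776 CE.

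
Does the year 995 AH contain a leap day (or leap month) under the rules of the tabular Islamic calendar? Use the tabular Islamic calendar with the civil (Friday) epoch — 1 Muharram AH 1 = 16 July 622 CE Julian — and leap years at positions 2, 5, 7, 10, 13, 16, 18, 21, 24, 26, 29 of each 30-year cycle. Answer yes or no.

Year 995 AH is year 5 of its 30-year cycle; leap positions are 2, 5, 7, 10, 13, 16, 18, 21, 24, 26, 29, so it is a leap year (355 days).

yes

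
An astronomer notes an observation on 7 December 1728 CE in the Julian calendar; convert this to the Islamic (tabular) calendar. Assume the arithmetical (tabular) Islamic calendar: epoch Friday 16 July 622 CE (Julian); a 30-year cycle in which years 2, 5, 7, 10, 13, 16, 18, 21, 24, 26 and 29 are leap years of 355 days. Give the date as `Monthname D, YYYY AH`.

Julian Day Number of the source date = 2352551.
Converting JDN 2352551 to the tabular Islamic calendar gives 16 Jumada al-Awwal 1141 AH.

Jumada al-Awwal 16, 1141 AH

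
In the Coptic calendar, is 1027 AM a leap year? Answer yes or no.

yes

1027 mod 4 = 3; in the Coptic calendar a year is leap when year mod 4 = 3, so it is a leap year.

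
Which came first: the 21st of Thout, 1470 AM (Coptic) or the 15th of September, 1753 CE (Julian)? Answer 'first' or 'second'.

second

First date → JDN 2361602; second date → JDN 2361599.
JDN 2361599 < JDN 2361602, so the second date is earlier.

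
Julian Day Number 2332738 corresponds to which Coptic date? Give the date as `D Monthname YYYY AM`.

JDN 2332738 is 19 September 1674 in the Gregorian calendar.
In the Coptic calendar that day is 12 Thout 1391 AM.

12 Thout 1391 AM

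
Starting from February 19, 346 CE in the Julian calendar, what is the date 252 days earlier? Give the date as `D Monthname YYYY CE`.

Counting 252 days back from JDN 1847484 reaches JDN 1847232, which is 12 June 345 CE.

12 June 345 CE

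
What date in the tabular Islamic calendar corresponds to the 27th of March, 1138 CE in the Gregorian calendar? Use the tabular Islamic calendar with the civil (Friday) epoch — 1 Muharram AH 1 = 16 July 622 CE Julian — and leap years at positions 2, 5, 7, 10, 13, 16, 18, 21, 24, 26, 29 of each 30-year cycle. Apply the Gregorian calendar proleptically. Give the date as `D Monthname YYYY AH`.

Julian Day Number of the source date = 2136791.
Converting JDN 2136791 to the tabular Islamic calendar gives 6 Rajab 532 AH.

6 Rajab 532 AH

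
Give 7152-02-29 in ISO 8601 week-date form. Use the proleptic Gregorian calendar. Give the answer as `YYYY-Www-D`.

The weekday is Friday (ISO weekday 5).
That Friday belongs to ISO week 9 of ISO year 7152.

7152-W09-5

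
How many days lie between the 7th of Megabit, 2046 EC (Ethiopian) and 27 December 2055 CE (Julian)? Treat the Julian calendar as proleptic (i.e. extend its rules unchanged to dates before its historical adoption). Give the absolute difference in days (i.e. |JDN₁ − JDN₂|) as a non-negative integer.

664

First date → JDN 2471343; second date → JDN 2472007.
The interval is |2471343 − 2472007| = 664 days.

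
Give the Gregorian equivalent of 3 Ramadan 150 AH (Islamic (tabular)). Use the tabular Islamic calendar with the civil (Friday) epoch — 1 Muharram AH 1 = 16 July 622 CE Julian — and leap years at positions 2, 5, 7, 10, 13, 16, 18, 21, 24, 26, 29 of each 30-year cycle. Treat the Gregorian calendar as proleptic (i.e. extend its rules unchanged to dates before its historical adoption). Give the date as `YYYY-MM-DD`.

Both dates share Julian Day Number 2001479; in the Gregorian calendar that is 6 October 767 CE.

0767-10-06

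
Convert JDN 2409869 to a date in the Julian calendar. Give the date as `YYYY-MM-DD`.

The Gregorian equivalent of JDN 2409869 is 23 November 1885.
In the Julian calendar that day is 1885-11-11.

1885-11-11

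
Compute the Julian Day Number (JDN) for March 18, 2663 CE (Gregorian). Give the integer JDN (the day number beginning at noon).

2693777

JDN 2400001 is 17 November 1858 CE (Gregorian), MJD 0; the target day is +293776 days from there, so JDN = 2693777.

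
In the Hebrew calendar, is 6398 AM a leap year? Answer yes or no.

Hebrew year 6398 is year 14 of its 19-year Metonic cycle; leap years are at positions 3, 6, 8, 11, 14, 17, 19, so it is a leap year (13 months).

yes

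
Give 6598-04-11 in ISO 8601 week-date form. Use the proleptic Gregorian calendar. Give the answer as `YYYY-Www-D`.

The weekday is Wednesday (ISO weekday 3).
That Wednesday belongs to ISO week 15 of ISO year 6598.

6598-W15-3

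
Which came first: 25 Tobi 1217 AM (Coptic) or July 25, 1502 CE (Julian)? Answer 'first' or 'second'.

The two dates have Julian Day Numbers 2269318 and 2269869 respectively.
Since 2269318 < 2269869, the first date comes first.

first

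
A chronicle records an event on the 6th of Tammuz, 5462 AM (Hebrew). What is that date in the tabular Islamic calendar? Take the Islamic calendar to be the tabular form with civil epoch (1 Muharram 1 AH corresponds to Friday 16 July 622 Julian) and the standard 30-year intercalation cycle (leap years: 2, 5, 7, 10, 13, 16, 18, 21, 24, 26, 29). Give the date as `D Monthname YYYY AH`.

6 Safar 1114 AH

The source date corresponds to 2 July 1702 in the Gregorian calendar (JDN 2342885).
That day falls on 6 Safar 1114 AH in the tabular Islamic calendar.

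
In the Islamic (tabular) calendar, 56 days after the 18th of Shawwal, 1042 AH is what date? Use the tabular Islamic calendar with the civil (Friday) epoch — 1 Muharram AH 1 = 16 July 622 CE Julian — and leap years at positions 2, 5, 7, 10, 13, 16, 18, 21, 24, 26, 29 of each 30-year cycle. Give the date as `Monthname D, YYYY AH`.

JDN of the 18th of Shawwal, 1042 AH = 2317619.
2317619 + 56 = 2317675.
JDN 2317675 in the tabular Islamic calendar is Dhu al-Hijjah 15, 1042 AH.

Dhu al-Hijjah 15, 1042 AH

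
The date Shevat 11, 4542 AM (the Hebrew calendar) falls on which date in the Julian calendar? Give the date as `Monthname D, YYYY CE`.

Both dates share Julian Day Number 2006712; in the Julian calendar that is 29 January 782 CE.

January 29, 782 CE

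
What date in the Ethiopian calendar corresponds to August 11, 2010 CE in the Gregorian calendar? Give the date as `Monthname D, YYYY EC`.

Nehase 5, 2002 EC

Both dates share Julian Day Number 2455420; in the Ethiopian calendar that is 5 Nehase 2002 EC.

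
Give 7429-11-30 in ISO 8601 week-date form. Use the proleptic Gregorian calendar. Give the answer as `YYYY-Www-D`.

The weekday is Monday (ISO weekday 1).
That Monday belongs to ISO week 49 of ISO year 7429.

7429-W49-1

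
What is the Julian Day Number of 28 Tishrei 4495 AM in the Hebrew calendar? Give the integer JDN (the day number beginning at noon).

Equivalently 5 October 734 (proleptic Gregorian).
JDN 2451545 is 1 January 2000 CE (Gregorian); the target day is −462120 days from there, so JDN = 1989425.

1989425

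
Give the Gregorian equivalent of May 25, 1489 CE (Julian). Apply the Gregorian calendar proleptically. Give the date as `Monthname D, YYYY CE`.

The Julian–Gregorian offset here is 9 days (Julian trailing).
25 May 1489 Julian + 9 days → 3 June 1489 Gregorian.

June 3, 1489 CE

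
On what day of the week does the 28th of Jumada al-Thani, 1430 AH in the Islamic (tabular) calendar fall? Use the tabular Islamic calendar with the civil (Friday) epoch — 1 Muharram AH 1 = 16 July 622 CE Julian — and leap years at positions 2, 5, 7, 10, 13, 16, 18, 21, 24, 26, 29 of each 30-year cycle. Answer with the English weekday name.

Monday

This is JDN 2455005 (22 June 2009 Gregorian).
JDN 2455005 mod 7 = 0, and JDN 0 was a Monday, so this is a Monday.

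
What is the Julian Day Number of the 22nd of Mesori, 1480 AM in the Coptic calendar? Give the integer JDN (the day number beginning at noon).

Equivalently 26 August 1764 (Gregorian).
JDN 2400001 is 17 November 1858 CE (Gregorian), MJD 0; the target day is −34415 days from there, so JDN = 2365586.

2365586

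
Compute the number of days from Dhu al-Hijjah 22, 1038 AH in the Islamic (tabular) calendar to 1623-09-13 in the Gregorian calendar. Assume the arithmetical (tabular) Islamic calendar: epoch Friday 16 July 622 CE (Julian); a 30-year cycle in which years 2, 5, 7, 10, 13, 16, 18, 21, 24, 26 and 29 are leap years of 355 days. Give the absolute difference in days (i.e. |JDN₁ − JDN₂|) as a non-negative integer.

JDN of the first date = 2316264.
JDN of the second date = 2314104.
|2314104 − 2316264| = 2160.

2160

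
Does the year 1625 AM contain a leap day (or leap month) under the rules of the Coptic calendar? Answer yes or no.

no

1625 mod 4 = 1; in the Coptic calendar a year is leap when year mod 4 = 3, so it is a common year.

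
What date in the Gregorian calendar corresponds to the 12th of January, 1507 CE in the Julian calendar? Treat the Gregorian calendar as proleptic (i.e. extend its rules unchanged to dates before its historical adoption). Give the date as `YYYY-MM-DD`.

For dates in this range the Gregorian date is 10 days ahead of the Julian.
12 January 1507 Julian + 10 days → 22 January 1507 Gregorian.

1507-01-22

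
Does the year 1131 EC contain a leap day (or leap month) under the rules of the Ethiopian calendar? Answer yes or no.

1131 mod 4 = 3; in the Ethiopian calendar a year is leap when year mod 4 = 3, so it is a leap year.

yes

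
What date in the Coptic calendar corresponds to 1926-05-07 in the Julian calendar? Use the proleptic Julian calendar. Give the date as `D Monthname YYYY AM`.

Julian Day Number of the source date = 2424656.
Converting JDN 2424656 to the Coptic calendar gives 12 Pashons 1642 AM.

12 Pashons 1642 AM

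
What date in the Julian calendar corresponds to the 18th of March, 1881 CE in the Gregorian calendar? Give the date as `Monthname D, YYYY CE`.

The Julian–Gregorian offset here is 12 days (Julian trailing).
18 March 1881 Gregorian − 12 days → 6 March 1881 Julian.

March 6, 1881 CE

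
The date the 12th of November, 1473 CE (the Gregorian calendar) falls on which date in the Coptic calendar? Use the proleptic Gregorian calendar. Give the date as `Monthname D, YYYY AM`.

Julian Day Number of the source date = 2259378.
Converting JDN 2259378 to the Coptic calendar gives 7 Hathor 1190 AM.

Hathor 7, 1190 AM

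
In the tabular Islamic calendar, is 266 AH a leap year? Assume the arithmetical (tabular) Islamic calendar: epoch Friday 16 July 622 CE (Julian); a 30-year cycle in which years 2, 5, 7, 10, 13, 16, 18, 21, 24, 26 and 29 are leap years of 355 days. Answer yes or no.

yes

Year 266 AH is year 26 of its 30-year cycle; leap positions are 2, 5, 7, 10, 13, 16, 18, 21, 24, 26, 29, so it is a leap year (355 days).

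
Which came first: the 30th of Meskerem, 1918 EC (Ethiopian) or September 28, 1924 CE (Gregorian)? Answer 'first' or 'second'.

second

First date → JDN 2424434; second date → JDN 2424057.
JDN 2424057 < JDN 2424434, so the second date is earlier.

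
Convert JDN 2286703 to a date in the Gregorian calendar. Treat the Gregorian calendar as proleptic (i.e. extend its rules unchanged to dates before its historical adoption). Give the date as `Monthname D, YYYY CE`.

JDN 2451545 is 1 Jan 2000; 2286703 is −164842 days from there.

September 5, 1548 CE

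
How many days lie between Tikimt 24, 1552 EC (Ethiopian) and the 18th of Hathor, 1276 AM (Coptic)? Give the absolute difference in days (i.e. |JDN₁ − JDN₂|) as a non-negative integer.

24

JDN of the first date = 2290777.
JDN of the second date = 2290801.
|2290801 − 2290777| = 24.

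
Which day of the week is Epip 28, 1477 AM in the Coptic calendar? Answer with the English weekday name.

This is JDN 2364466 (2 August 1761 Gregorian).
JDN 2364466 mod 7 = 6, and JDN 0 was a Monday, so this is a Sunday.

Sunday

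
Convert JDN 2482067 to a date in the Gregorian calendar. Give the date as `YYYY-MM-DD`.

JDN 2451545 is 1 Jan 2000; 2482067 is +30522 days from there.

2083-07-26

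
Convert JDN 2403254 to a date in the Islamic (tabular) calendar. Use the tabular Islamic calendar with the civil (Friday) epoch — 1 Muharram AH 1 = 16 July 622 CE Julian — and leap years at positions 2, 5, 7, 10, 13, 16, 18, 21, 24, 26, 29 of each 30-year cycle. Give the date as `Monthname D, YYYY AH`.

Jumada al-Thani 15, 1284 AH

JDN 2403254 is 14 October 1867 in the Gregorian calendar.
In the tabular Islamic calendar that day is Jumada al-Thani 15, 1284 AH.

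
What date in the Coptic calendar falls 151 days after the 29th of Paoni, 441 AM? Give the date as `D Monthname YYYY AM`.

Counting 151 days forward from JDN 1986038 reaches JDN 1986189, which is 25 Hathor 442 AM.

25 Hathor 442 AM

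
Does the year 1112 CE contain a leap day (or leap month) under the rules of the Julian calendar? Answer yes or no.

yes

1112 mod 4 = 0, so it is a leap year in the Julian calendar.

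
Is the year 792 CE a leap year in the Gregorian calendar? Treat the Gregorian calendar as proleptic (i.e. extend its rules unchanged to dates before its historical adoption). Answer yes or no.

792 is divisible by 4 and not by 100, so it is a leap year.

yes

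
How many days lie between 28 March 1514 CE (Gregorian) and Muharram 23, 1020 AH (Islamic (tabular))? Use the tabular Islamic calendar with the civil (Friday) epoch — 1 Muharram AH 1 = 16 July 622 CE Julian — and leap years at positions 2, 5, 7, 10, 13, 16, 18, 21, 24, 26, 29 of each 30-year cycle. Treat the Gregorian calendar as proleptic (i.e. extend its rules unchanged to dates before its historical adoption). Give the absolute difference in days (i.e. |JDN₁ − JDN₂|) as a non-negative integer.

JDN of the first date = 2274123.
JDN of the second date = 2309562.
|2309562 − 2274123| = 35439.

35439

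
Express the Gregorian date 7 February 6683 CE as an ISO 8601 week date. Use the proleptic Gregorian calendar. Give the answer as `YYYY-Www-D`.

6683-W06-3

The weekday is Wednesday (ISO weekday 3).
That Wednesday belongs to ISO week 6 of ISO year 6683.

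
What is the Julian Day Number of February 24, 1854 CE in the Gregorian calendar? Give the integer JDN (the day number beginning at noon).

JDN 2451545 is 1 January 2000 CE (Gregorian); the target day is −53271 days from there, so JDN = 2398274.

2398274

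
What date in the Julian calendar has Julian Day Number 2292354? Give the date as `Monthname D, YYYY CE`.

The proleptic Gregorian equivalent of JDN 2292354 is 25 February 1564.
In the Julian calendar that day is February 15, 1564 CE.

February 15, 1564 CE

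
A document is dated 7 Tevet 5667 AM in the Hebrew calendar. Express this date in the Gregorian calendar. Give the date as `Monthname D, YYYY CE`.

December 24, 1906 CE

Julian Day Number of the source date = 2417569.
Converting JDN 2417569 to the Gregorian calendar gives 24 December 1906 CE.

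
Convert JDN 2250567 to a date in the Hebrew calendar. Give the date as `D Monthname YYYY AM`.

2 Tishrei 5210 AM

JDN 2250567 is 28 September 1449 in the proleptic Gregorian calendar.
In the Hebrew calendar that day is 2 Tishrei 5210 AM.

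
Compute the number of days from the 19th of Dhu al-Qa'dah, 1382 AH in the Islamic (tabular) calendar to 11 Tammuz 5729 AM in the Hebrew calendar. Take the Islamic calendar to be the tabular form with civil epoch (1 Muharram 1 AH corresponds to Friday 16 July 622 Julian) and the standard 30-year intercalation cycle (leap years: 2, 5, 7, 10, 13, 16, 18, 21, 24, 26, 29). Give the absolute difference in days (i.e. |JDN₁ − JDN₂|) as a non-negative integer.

2267

First date → JDN 2438133; second date → JDN 2440400.
The interval is |2438133 − 2440400| = 2267 days.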